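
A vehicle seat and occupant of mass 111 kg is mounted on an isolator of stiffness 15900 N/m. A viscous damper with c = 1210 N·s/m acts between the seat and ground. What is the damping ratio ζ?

0.455

ω_n = √(k/m) = √(15900/111) = 11.97 rad/s.
Critical damping c_c = 2√(k·m) = 2√(15900 × 111) = 2657 N·s/m, so ζ = c/c_c = 1210/2657 = 0.4554.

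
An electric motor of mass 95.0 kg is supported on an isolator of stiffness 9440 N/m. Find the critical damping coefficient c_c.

c_c = 2√(k·m) = 2√(9440 × 95.0) = 2 × 947.0 = 1894 N·s/m.

1890 N·s/m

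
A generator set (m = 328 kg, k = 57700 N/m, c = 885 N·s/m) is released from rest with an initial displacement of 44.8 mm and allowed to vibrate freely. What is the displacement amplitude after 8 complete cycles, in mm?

ζ = c/(2√(km)) = 885/(2√(57700 × 328)) = 885/8701 = 0.1017.
Logarithmic decrement δ = 2πζ/√(1 − ζ²) = 2π × 0.1017/√(1 − 0.0103) = 0.6424.
After n cycles, x_n/x₀ = e^(−nδ), so x_8 = 44.8 × e^(−8 × 0.6424) = 44.8 × 0.005861 = 0.2626 mm.

0.263 mm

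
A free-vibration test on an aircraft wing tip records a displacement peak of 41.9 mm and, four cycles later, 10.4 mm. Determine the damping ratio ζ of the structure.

0.0554

Logarithmic decrement δ = (1/n)·ln(x₀/x_n) = (1/4)·ln(41.9/10.4) = (1/4)·ln(4.029) = 0.3484.
ζ = δ/√(4π² + δ²) = 0.3484/√(39.48 + 0.121) = 0.3484/6.293 = 0.05536.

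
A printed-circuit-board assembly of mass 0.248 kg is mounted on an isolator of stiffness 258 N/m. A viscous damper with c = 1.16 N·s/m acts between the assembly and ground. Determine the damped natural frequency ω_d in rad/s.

ω_n = √(k/m) = √(258.0/0.248) = 32.25 rad/s.
Critical damping c_c = 2√(k·m) = 2√(258.0 × 0.248) = 16.00 N·s/m, so ζ = c/c_c = 1.16/16.00 = 0.07251.
ω_d = ω_n√(1 − ζ²) = 32.25 × √(1 − 0.00526) = 32.17 rad/s.

32.2 rad/s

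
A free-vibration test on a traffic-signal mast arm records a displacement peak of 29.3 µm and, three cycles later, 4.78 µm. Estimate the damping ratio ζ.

0.0957

Logarithmic decrement δ = (1/n)·ln(x₀/x_n) = (1/3)·ln(29.3/4.78) = (1/3)·ln(6.130) = 0.6044.
ζ = δ/√(4π² + δ²) = 0.6044/√(39.48 + 0.365) = 0.6044/6.312 = 0.09575.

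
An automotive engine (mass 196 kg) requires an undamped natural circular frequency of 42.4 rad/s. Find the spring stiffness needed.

k = m·ω_n² = 196 × 42.40² = 196 × 1798 = 352400 N/m.

352000 N/m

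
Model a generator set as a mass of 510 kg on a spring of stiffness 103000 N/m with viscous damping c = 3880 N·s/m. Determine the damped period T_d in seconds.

0.459 s

ω_n = √(k/m) = √(103000/510) = 14.21 rad/s.
Critical damping c_c = 2√(k·m) = 2√(103000 × 510) = 14500 N·s/m, so ζ = c/c_c = 3880/14500 = 0.2677.
ω_d = ω_n√(1 − ζ²) = 14.21 × √(1 − 0.0716) = 13.69 rad/s.
T_d = 2π/ω_d = 0.4589 s.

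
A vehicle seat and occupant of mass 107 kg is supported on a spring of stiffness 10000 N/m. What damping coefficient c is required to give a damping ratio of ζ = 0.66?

c_c = 2√(k·m) = 2√(10000 × 107) = 2069 N·s/m.
c = ζ·c_c = 0.66 × 2069 = 1365 N·s/m.

1370 N·s/m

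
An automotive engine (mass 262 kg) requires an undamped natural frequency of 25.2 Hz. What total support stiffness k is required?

ω_n = 2πf_n = 2π × 25.2 = 158.3 rad/s.
k = m·ω_n² = 262 × 158.3² = 262 × 25070 = 6568000 N/m.

6570000 N/m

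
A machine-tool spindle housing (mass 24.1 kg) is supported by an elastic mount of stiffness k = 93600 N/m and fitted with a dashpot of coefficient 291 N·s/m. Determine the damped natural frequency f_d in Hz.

ω_n = √(k/m) = √(93600/24.1) = 62.32 rad/s.
Critical damping c_c = 2√(k·m) = 2√(93600 × 24.1) = 3004 N·s/m, so ζ = c/c_c = 291/3004 = 0.09688.
ω_d = ω_n√(1 − ζ²) = 62.32 × √(1 − 0.00938) = 62.03 rad/s.
f_d = ω_d/(2π) = 9.872 Hz.

9.87 Hz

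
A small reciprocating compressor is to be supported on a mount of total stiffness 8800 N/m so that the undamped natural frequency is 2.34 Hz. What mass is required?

40.7 kg

ω_n = 2πf_n = 2π × 2.34 = 14.70 rad/s.
m = k/ω_n² = 8800/14.70² = 8800/216.2 = 40.71 kg.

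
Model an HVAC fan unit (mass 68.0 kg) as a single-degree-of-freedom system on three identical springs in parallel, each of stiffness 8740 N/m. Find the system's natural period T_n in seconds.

Parallel springs add: k_eq = 3 × 8740 = 26220 N/m.
ω_n = √(k_eq/m) = √(26220/68.0) = √385.6 = 19.64 rad/s.
T_n = 2π/ω_n = 6.283/19.64 = 0.3200 s.

0.320 s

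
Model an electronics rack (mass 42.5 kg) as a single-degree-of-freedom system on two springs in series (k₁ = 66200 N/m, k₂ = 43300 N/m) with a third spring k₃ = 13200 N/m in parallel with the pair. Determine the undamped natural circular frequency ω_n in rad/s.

30.4 rad/s

Series pair: k_s = k₁k₂/(k₁+k₂) = (66200)(43300)/(66200 + 43300) = 26180 N/m. In parallel with k₃: k_eq = 26180 + 13200 = 39380 N/m.
ω_n = √(k_eq/m) = √(39380/42.5) = √926.5 = 30.44 rad/s.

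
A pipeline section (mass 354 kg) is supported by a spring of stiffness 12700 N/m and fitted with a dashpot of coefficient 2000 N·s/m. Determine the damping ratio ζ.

ω_n = √(k/m) = √(12700/354) = 5.990 rad/s.
Critical damping c_c = 2√(k·m) = 2√(12700 × 354) = 4241 N·s/m, so ζ = c/c_c = 2000/4241 = 0.4716.

0.472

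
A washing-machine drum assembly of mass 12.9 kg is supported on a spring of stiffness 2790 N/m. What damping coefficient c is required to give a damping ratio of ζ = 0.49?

c_c = 2√(k·m) = 2√(2790 × 12.9) = 379.4 N·s/m.
c = ζ·c_c = 0.49 × 379.4 = 185.9 N·s/m.

186 N·s/m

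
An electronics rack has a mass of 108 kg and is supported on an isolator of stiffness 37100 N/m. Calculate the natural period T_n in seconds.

0.339 s

ω_n = √(k/m) = √(37100/108) = √343.5 = 18.53 rad/s.
T_n = 2π/ω_n = 6.283/18.53 = 0.3390 s.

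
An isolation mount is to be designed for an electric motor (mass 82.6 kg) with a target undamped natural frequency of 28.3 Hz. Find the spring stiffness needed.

ω_n = 2πf_n = 2π × 28.3 = 177.8 rad/s.
k = m·ω_n² = 82.6 × 177.8² = 82.6 × 31620 = 2612000 N/m.

2610000 N/m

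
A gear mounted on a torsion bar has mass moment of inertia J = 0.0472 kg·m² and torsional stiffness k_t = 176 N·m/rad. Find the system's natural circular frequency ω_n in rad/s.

ω_n = √(k_t/J) = √(176/0.0472) = √3729 = 61.06 rad/s.

61.1 rad/s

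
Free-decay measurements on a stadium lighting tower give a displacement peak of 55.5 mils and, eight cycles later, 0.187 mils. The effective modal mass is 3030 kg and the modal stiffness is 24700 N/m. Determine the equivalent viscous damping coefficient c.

Logarithmic decrement δ = (1/n)·ln(x₀/x_n) = (1/8)·ln(55.5/0.187) = (1/8)·ln(296.8) = 0.7116.
ζ = δ/√(4π² + δ²) = 0.7116/√(39.48 + 0.506) = 0.7116/6.323 = 0.1125.
c = ζ · 2√(km) = 0.1125 × 2√(24700 × 3030) = 0.1125 × 17300 = 1947 N·s/m.

1950 N·s/m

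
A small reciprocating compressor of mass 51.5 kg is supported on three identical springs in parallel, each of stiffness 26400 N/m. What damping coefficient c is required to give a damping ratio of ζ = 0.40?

1620 N·s/m

Parallel springs add: k_eq = 3 × 26400 = 79200 N/m.
c_c = 2√(k_eq·m) = 2√(79200 × 51.5) = 4039 N·s/m.
c = ζ·c_c = 0.40 × 4039 = 1616 N·s/m.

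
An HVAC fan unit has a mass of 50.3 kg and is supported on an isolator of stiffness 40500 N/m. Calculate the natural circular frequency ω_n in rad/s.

ω_n = √(k/m) = √(40500/50.3) = √805.2 = 28.38 rad/s.

28.4 rad/s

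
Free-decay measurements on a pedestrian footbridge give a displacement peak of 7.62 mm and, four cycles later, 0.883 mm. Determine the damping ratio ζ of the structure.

Logarithmic decrement δ = (1/n)·ln(x₀/x_n) = (1/4)·ln(7.62/0.883) = (1/4)·ln(8.630) = 0.5388.
ζ = δ/√(4π² + δ²) = 0.5388/√(39.48 + 0.290) = 0.5388/6.306 = 0.08544.

0.0854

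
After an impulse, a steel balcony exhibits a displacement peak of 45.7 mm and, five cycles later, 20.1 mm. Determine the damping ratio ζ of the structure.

0.0261

Logarithmic decrement δ = (1/n)·ln(x₀/x_n) = (1/5)·ln(45.7/20.1) = (1/5)·ln(2.274) = 0.1643.
ζ = δ/√(4π² + δ²) = 0.1643/√(39.48 + 0.0270) = 0.1643/6.285 = 0.02614.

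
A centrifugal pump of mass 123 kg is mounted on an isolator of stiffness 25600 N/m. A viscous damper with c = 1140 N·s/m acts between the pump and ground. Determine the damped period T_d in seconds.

0.460 s

ω_n = √(k/m) = √(25600/123) = 14.43 rad/s.
Critical damping c_c = 2√(k·m) = 2√(25600 × 123) = 3549 N·s/m, so ζ = c/c_c = 1140/3549 = 0.3212.
ω_d = ω_n√(1 − ζ²) = 14.43 × √(1 − 0.103) = 13.66 rad/s.
T_d = 2π/ω_d = 0.4599 s.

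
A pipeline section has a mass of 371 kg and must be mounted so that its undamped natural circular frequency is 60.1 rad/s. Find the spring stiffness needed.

k = m·ω_n² = 371 × 60.10² = 371 × 3612 = 1340000 N/m.

1340000 N/m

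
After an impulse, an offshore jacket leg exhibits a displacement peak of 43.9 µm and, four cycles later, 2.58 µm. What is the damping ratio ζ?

0.112

Logarithmic decrement δ = (1/n)·ln(x₀/x_n) = (1/4)·ln(43.9/2.58) = (1/4)·ln(17.02) = 0.7085.
ζ = δ/√(4π² + δ²) = 0.7085/√(39.48 + 0.502) = 0.7085/6.323 = 0.1121.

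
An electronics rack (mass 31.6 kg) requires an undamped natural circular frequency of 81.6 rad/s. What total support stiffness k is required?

k = m·ω_n² = 31.6 × 81.60² = 31.6 × 6659 = 210400 N/m.

210000 N/m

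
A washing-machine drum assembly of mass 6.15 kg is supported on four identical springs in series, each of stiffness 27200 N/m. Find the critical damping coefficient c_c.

Series springs: 1/k_eq = 4/27200, so k_eq = 27200/4 = 6800 N/m.
c_c = 2√(k_eq·m) = 2√(6800 × 6.15) = 2 × 204.5 = 409.0 N·s/m.

409 N·s/m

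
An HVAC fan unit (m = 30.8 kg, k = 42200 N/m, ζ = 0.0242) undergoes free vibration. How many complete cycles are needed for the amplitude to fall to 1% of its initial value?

Logarithmic decrement δ = 2πζ/√(1 − ζ²) = 2π × 0.02420/√(1 − 0.000586) = 0.1521.
x_n/x₀ = e^(−nδ) ≤ 0.01; take ln: n ≥ ln(1/0.01)/δ = 4.605/0.1521 = 30.28.
So 31 complete cycles are required.

31 cycles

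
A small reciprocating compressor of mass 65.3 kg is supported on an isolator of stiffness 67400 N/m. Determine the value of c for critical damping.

c_c = 2√(k·m) = 2√(67400 × 65.3) = 2 × 2098 = 4196 N·s/m.

4200 N·s/m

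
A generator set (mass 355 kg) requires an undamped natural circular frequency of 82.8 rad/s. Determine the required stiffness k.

2430000 N/m

k = m·ω_n² = 355 × 82.80² = 355 × 6856 = 2434000 N/m.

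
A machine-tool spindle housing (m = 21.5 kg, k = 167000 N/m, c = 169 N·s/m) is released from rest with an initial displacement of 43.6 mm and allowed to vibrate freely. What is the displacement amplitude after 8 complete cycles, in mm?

4.62 mm

ζ = c/(2√(km)) = 169/(2√(167000 × 21.5)) = 169/3790 = 0.04459.
Logarithmic decrement δ = 2πζ/√(1 − ζ²) = 2π × 0.04459/√(1 − 0.00199) = 0.2805.
After n cycles, x_n/x₀ = e^(−nδ), so x_8 = 43.6 × e^(−8 × 0.2805) = 43.6 × 0.1061 = 4.624 mm.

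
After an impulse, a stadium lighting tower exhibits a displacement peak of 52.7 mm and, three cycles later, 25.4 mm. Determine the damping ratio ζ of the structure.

Logarithmic decrement δ = (1/n)·ln(x₀/x_n) = (1/3)·ln(52.7/25.4) = (1/3)·ln(2.075) = 0.2433.
ζ = δ/√(4π² + δ²) = 0.2433/√(39.48 + 0.0592) = 0.2433/6.288 = 0.03869.

0.0387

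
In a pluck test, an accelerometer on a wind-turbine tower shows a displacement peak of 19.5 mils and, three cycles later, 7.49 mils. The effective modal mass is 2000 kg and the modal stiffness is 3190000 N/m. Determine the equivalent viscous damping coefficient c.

8100 N·s/m

Logarithmic decrement δ = (1/n)·ln(x₀/x_n) = (1/3)·ln(19.5/7.49) = (1/3)·ln(2.603) = 0.3189.
ζ = δ/√(4π² + δ²) = 0.3189/√(39.48 + 0.102) = 0.3189/6.291 = 0.05070.
c = ζ · 2√(km) = 0.05070 × 2√(3190000 × 2000) = 0.05070 × 159700 = 8099 N·s/m.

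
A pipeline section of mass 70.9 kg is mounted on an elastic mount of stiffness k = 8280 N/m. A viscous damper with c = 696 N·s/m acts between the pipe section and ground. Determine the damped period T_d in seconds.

ω_n = √(k/m) = √(8280/70.9) = 10.81 rad/s.
Critical damping c_c = 2√(k·m) = 2√(8280 × 70.9) = 1532 N·s/m, so ζ = c/c_c = 696/1532 = 0.4542.
ω_d = ω_n√(1 − ζ²) = 10.81 × √(1 − 0.206) = 9.628 rad/s.
T_d = 2π/ω_d = 0.6526 s.

0.653 s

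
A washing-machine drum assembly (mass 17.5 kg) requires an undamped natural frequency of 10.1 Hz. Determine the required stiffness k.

70500 N/m

ω_n = 2πf_n = 2π × 10.1 = 63.46 rad/s.
k = m·ω_n² = 17.5 × 63.46² = 17.5 × 4027 = 70480 N/m.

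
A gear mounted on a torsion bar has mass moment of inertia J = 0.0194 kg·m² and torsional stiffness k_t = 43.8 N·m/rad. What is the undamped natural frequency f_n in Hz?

7.56 Hz

ω_n = √(k_t/J) = √(43.8/0.0194) = √2258 = 47.52 rad/s.
f_n = ω_n/(2π) = 47.52/6.283 = 7.562 Hz.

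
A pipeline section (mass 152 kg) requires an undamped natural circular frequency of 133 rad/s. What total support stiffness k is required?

2690000 N/m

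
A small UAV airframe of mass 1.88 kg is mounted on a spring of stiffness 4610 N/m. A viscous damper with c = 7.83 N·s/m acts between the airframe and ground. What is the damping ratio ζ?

0.0421

ω_n = √(k/m) = √(4610/1.88) = 49.52 rad/s.
Critical damping c_c = 2√(k·m) = 2√(4610 × 1.88) = 186.2 N·s/m, so ζ = c/c_c = 7.83/186.2 = 0.04205.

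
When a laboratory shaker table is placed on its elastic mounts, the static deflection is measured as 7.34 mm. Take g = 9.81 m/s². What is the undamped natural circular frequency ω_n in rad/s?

ω_n = √(g/δ_st) = √(9.81/0.00734) = √1337 = 36.56 rad/s.

36.6 rad/s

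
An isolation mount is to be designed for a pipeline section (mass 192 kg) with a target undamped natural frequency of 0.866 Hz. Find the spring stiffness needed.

ω_n = 2πf_n = 2π × 0.866 = 5.441 rad/s.
k = m·ω_n² = 192 × 5.441² = 192 × 29.61 = 5685 N/m.

5680 N/m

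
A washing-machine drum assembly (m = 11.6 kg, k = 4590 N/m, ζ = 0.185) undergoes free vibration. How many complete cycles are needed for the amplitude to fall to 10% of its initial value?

Logarithmic decrement δ = 2πζ/√(1 − ζ²) = 2π × 0.1850/√(1 − 0.0342) = 1.183.
x_n/x₀ = e^(−nδ) ≤ 0.1; take ln: n ≥ ln(1/0.1)/δ = 2.303/1.183 = 1.947.
So 2 complete cycles are required.

2 cycles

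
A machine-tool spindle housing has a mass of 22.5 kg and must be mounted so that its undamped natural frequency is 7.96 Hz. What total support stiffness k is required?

56300 N/m

ω_n = 2πf_n = 2π × 7.96 = 50.01 rad/s.
k = m·ω_n² = 22.5 × 50.01² = 22.5 × 2501 = 56280 N/m.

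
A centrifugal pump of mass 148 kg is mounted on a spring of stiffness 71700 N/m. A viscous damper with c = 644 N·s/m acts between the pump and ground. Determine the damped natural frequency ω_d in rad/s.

21.9 rad/s

ω_n = √(k/m) = √(71700/148) = 22.01 rad/s.
Critical damping c_c = 2√(k·m) = 2√(71700 × 148) = 6515 N·s/m, so ζ = c/c_c = 644/6515 = 0.09885.
ω_d = ω_n√(1 − ζ²) = 22.01 × √(1 − 0.00977) = 21.90 rad/s.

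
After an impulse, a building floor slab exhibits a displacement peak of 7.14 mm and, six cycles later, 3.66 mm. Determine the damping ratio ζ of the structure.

0.0177

Logarithmic decrement δ = (1/n)·ln(x₀/x_n) = (1/6)·ln(7.14/3.66) = (1/6)·ln(1.951) = 0.1114.
ζ = δ/√(4π² + δ²) = 0.1114/√(39.48 + 0.0124) = 0.1114/6.284 = 0.01772.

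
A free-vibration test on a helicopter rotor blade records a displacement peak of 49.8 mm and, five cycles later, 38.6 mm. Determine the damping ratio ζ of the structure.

0.00811

Logarithmic decrement δ = (1/n)·ln(x₀/x_n) = (1/5)·ln(49.8/38.6) = (1/5)·ln(1.290) = 0.05095.
ζ = δ/√(4π² + δ²) = 0.05095/√(39.48 + 0.00260) = 0.05095/6.283 = 0.008109.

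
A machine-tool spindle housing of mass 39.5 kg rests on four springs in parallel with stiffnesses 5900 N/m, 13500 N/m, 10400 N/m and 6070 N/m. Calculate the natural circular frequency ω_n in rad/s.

Parallel springs add: k_eq = 5900 + 13500 + 10400 + 6070 = 35870 N/m.
ω_n = √(k_eq/m) = √(35870/39.5) = √908.1 = 30.13 rad/s.

30.1 rad/s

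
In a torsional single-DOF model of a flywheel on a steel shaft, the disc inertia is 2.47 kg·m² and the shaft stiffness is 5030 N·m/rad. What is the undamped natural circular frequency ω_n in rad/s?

45.1 rad/s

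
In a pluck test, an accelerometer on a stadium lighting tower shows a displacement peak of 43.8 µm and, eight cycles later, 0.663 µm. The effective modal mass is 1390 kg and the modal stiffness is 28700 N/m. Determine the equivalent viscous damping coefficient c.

1050 N·s/m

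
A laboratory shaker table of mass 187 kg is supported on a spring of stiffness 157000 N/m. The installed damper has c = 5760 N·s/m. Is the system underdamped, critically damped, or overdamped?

underdamped

c_c = 2√(k·m) = 10840 N·s/m; ζ = c/c_c = 5760/10840 = 0.532.
Since ζ < 1 the system is underdamped.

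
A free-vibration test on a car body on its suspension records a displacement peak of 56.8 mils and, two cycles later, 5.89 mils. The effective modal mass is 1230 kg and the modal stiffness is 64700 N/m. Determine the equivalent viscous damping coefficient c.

3170 N·s/m

Logarithmic decrement δ = (1/n)·ln(x₀/x_n) = (1/2)·ln(56.8/5.89) = (1/2)·ln(9.643) = 1.133.
ζ = δ/√(4π² + δ²) = 1.133/√(39.48 + 1.28) = 1.133/6.385 = 0.1775.
c = ζ · 2√(km) = 0.1775 × 2√(64700 × 1230) = 0.1775 × 17840 = 3167 N·s/m.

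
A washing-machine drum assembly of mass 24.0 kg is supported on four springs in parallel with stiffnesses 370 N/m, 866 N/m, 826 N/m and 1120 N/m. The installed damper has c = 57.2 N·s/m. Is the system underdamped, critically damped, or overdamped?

Parallel springs add: k_eq = 370 + 866 + 826 + 1120 = 3182 N/m.
c_c = 2√(k_eq·m) = 552.7 N·s/m; ζ = c/c_c = 57.2/552.7 = 0.103.
Since ζ < 1 the system is underdamped.

underdamped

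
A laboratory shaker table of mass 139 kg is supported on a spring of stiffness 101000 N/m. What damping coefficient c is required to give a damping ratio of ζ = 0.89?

6670 N·s/m

c_c = 2√(k·m) = 2√(101000 × 139) = 7494 N·s/m.
c = ζ·c_c = 0.89 × 7494 = 6669 N·s/m.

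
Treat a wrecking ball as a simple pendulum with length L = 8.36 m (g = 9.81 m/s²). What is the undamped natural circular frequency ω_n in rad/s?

For a simple pendulum ω_n = √(g/L) = √(9.81/8.36) = √1.173 = 1.083 rad/s.

1.08 rad/s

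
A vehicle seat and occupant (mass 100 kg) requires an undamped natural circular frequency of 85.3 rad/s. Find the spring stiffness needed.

728000 N/m

k = m·ω_n² = 100 × 85.30² = 100 × 7276 = 727600 N/m.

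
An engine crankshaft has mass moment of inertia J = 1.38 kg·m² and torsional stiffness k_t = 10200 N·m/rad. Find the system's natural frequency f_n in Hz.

ω_n = √(k_t/J) = √(10200/1.38) = √7391 = 85.97 rad/s.
f_n = ω_n/(2π) = 85.97/6.283 = 13.68 Hz.

13.7 Hz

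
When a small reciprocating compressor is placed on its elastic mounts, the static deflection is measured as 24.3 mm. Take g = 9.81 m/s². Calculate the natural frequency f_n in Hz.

ω_n = √(g/δ_st) = √(9.81/0.0243) = √403.7 = 20.09 rad/s.
f_n = ω_n/(2π) = 20.09/6.283 = 3.198 Hz.

3.20 Hz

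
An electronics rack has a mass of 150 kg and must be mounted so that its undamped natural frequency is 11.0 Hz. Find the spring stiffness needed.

ω_n = 2πf_n = 2π × 11.0 = 69.12 rad/s.
k = m·ω_n² = 150 × 69.12² = 150 × 4777 = 716500 N/m.

717000 N/m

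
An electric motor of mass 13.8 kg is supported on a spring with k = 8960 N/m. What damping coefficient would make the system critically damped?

703 N·s/m

c_c = 2√(k·m) = 2√(8960 × 13.8) = 2 × 351.6 = 703.3 N·s/m.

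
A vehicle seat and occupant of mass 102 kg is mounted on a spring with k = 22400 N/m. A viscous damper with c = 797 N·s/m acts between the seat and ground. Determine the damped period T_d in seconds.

0.440 s

ω_n = √(k/m) = √(22400/102) = 14.82 rad/s.
Critical damping c_c = 2√(k·m) = 2√(22400 × 102) = 3023 N·s/m, so ζ = c/c_c = 797/3023 = 0.2636.
ω_d = ω_n√(1 − ζ²) = 14.82 × √(1 − 0.0695) = 14.29 rad/s.
T_d = 2π/ω_d = 0.4395 s.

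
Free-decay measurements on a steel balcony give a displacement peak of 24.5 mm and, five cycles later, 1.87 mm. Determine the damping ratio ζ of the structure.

Logarithmic decrement δ = (1/n)·ln(x₀/x_n) = (1/5)·ln(24.5/1.87) = (1/5)·ln(13.10) = 0.5145.
ζ = δ/√(4π² + δ²) = 0.5145/√(39.48 + 0.265) = 0.5145/6.304 = 0.08162.

0.0816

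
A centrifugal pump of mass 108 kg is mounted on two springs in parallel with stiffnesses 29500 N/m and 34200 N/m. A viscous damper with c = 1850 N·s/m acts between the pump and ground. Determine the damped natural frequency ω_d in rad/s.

Parallel springs add: k_eq = 29500 + 34200 = 63700 N/m.
ω_n = √(k_eq/m) = √(63700/108) = 24.29 rad/s.
Critical damping c_c = 2√(k_eq·m) = 2√(63700 × 108) = 5246 N·s/m, so ζ = c/c_c = 1850/5246 = 0.3527.
ω_d = ω_n√(1 − ζ²) = 24.29 × √(1 − 0.124) = 22.73 rad/s.

22.7 rad/s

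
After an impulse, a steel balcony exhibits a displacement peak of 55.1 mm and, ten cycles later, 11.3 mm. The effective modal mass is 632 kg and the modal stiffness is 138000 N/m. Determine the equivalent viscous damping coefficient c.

471 N·s/m

Logarithmic decrement δ = (1/n)·ln(x₀/x_n) = (1/10)·ln(55.1/11.3) = (1/10)·ln(4.876) = 0.1584.
ζ = δ/√(4π² + δ²) = 0.1584/√(39.48 + 0.0251) = 0.1584/6.285 = 0.02521.
c = ζ · 2√(km) = 0.02521 × 2√(138000 × 632) = 0.02521 × 18680 = 470.8 N·s/m.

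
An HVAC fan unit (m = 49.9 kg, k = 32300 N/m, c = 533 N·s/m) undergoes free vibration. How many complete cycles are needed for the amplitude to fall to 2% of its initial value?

3 cycles

ζ = c/(2√(km)) = 533/(2√(32300 × 49.9)) = 533/2539 = 0.2099.
Logarithmic decrement δ = 2πζ/√(1 − ζ²) = 2π × 0.2099/√(1 − 0.0441) = 1.349.
x_n/x₀ = e^(−nδ) ≤ 0.02; take ln: n ≥ ln(1/0.02)/δ = 3.912/1.349 = 2.900.
So 3 complete cycles are required.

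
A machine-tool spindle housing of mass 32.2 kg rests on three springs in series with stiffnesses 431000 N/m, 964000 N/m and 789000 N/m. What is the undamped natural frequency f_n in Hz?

Series springs: 1/k_eq = 1/431000 + 1/964000 + 1/789000 = 4.625×10^-6, so k_eq = 216200 N/m.
ω_n = √(k_eq/m) = √(216200/32.2) = √6715 = 81.94 rad/s.
f_n = ω_n/(2π) = 81.94/6.283 = 13.04 Hz.

13.0 Hz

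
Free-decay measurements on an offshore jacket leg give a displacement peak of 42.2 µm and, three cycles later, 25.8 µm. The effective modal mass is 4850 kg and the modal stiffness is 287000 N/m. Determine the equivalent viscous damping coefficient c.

1950 N·s/m

Logarithmic decrement δ = (1/n)·ln(x₀/x_n) = (1/3)·ln(42.2/25.8) = (1/3)·ln(1.636) = 0.1640.
ζ = δ/√(4π² + δ²) = 0.1640/√(39.48 + 0.0269) = 0.1640/6.285 = 0.02609.
c = ζ · 2√(km) = 0.02609 × 2√(287000 × 4850) = 0.02609 × 74620 = 1947 N·s/m.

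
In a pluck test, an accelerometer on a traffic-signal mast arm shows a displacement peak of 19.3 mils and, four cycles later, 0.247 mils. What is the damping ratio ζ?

Logarithmic decrement δ = (1/n)·ln(x₀/x_n) = (1/4)·ln(19.3/0.247) = (1/4)·ln(78.14) = 1.090.
ζ = δ/√(4π² + δ²) = 1.090/√(39.48 + 1.19) = 1.090/6.377 = 0.1709.

0.171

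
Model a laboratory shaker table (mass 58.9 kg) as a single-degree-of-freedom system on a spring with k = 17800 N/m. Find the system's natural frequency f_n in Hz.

2.77 Hz

ω_n = √(k/m) = √(17800/58.9) = √302.2 = 17.38 rad/s.
f_n = ω_n/(2π) = 17.38/6.283 = 2.767 Hz.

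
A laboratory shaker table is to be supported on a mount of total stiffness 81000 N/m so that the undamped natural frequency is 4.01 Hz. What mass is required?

128 kg

ω_n = 2πf_n = 2π × 4.01 = 25.20 rad/s.
m = k/ω_n² = 81000/25.20² = 81000/634.8 = 127.6 kg.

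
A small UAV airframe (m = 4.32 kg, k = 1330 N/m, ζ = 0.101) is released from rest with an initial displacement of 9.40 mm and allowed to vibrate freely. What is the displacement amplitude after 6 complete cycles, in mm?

Logarithmic decrement δ = 2πζ/√(1 − ζ²) = 2π × 0.1010/√(1 − 0.0102) = 0.6379.
After n cycles, x_n/x₀ = e^(−nδ), so x_6 = 9.40 × e^(−6 × 0.6379) = 9.40 × 0.02177 = 0.2046 mm.

0.205 mm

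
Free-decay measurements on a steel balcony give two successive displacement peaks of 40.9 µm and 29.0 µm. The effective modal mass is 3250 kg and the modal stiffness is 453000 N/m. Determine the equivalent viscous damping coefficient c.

4190 N·s/m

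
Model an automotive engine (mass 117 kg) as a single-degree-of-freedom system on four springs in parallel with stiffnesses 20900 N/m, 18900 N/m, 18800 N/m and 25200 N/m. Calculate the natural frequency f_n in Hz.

Parallel springs add: k_eq = 20900 + 18900 + 18800 + 25200 = 83800 N/m.
ω_n = √(k_eq/m) = √(83800/117) = √716.2 = 26.76 rad/s.
f_n = ω_n/(2π) = 26.76/6.283 = 4.259 Hz.

4.26 Hz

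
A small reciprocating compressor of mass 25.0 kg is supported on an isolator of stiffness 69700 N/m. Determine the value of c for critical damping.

c_c = 2√(k·m) = 2√(69700 × 25.0) = 2 × 1320 = 2640 N·s/m.

2640 N·s/m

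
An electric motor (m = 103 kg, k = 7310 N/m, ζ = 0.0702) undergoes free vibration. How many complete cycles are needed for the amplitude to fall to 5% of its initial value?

Logarithmic decrement δ = 2πζ/√(1 − ζ²) = 2π × 0.07020/√(1 − 0.00493) = 0.4422.
x_n/x₀ = e^(−nδ) ≤ 0.05; take ln: n ≥ ln(1/0.05)/δ = 2.996/0.4422 = 6.775.
So 7 complete cycles are required.

7 cycles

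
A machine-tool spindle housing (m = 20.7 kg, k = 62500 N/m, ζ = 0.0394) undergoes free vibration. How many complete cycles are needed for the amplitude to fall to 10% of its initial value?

10 cycles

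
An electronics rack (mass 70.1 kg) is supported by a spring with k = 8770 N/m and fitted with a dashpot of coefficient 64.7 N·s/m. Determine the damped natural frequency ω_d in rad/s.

11.2 rad/s

ω_n = √(k/m) = √(8770/70.1) = 11.19 rad/s.
Critical damping c_c = 2√(k·m) = 2√(8770 × 70.1) = 1568 N·s/m, so ζ = c/c_c = 64.7/1568 = 0.04126.
ω_d = ω_n√(1 − ζ²) = 11.19 × √(1 − 0.00170) = 11.18 rad/s.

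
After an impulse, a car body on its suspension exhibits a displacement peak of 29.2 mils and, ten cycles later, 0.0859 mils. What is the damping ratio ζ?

0.0924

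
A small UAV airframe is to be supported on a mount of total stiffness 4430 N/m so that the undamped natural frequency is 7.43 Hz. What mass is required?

2.03 kg

ω_n = 2πf_n = 2π × 7.43 = 46.68 rad/s.
m = k/ω_n² = 4430/46.68² = 4430/2179 = 2.033 kg.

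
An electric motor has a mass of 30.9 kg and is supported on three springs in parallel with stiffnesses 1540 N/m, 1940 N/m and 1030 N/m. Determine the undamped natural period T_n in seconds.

Parallel springs add: k_eq = 1540 + 1940 + 1030 = 4510 N/m.
ω_n = √(k_eq/m) = √(4510/30.9) = √146.0 = 12.08 rad/s.
T_n = 2π/ω_n = 6.283/12.08 = 0.5201 s.

0.520 s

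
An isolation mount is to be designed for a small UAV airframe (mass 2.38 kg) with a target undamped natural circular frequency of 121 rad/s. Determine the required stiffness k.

34800 N/m

k = m·ω_n² = 2.38 × 121.0² = 2.38 × 14640 = 34850 N/m.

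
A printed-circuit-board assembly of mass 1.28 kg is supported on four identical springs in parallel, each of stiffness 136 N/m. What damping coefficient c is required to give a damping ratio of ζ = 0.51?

Parallel springs add: k_eq = 4 × 136 = 544.0 N/m.
c_c = 2√(k_eq·m) = 2√(544.0 × 1.28) = 52.78 N·s/m.
c = ζ·c_c = 0.51 × 52.78 = 26.92 N·s/m.

26.9 N·s/m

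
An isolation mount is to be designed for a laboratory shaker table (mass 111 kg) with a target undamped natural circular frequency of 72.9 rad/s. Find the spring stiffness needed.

590000 N/m

k = m·ω_n² = 111 × 72.90² = 111 × 5314 = 589900 N/m.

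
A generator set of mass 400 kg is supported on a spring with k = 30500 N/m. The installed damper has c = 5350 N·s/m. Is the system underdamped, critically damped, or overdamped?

c_c = 2√(k·m) = 6986 N·s/m; ζ = c/c_c = 5350/6986 = 0.766.
Since ζ < 1 the system is underdamped.

underdamped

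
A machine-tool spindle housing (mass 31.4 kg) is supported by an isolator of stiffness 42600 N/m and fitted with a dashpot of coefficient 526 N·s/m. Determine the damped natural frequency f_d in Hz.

5.71 Hz

ω_n = √(k/m) = √(42600/31.4) = 36.83 rad/s.
Critical damping c_c = 2√(k·m) = 2√(42600 × 31.4) = 2313 N·s/m, so ζ = c/c_c = 526/2313 = 0.2274.
ω_d = ω_n√(1 − ζ²) = 36.83 × √(1 − 0.0517) = 35.87 rad/s.
f_d = ω_d/(2π) = 5.709 Hz.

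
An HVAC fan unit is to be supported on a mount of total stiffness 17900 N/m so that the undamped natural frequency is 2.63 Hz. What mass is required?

ω_n = 2πf_n = 2π × 2.63 = 16.52 rad/s.
m = k/ω_n² = 17900/16.52² = 17900/273.1 = 65.55 kg.

65.6 kg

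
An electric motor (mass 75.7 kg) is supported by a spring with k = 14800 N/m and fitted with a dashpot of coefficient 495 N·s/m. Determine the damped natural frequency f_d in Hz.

ω_n = √(k/m) = √(14800/75.7) = 13.98 rad/s.
Critical damping c_c = 2√(k·m) = 2√(14800 × 75.7) = 2117 N·s/m, so ζ = c/c_c = 495/2117 = 0.2338.
ω_d = ω_n√(1 − ζ²) = 13.98 × √(1 − 0.0547) = 13.59 rad/s.
f_d = ω_d/(2π) = 2.164 Hz.

2.16 Hz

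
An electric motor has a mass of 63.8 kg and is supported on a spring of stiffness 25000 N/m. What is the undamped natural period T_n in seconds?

0.317 s

ω_n = √(k/m) = √(25000/63.8) = √391.8 = 19.80 rad/s.
T_n = 2π/ω_n = 6.283/19.80 = 0.3174 s.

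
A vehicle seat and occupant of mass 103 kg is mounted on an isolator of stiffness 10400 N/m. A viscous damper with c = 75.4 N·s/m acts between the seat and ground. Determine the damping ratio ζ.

ω_n = √(k/m) = √(10400/103) = 10.05 rad/s.
Critical damping c_c = 2√(k·m) = 2√(10400 × 103) = 2070 N·s/m, so ζ = c/c_c = 75.4/2070 = 0.03643.

0.0364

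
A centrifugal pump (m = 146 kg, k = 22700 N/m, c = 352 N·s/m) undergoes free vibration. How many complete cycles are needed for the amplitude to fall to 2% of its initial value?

ζ = c/(2√(km)) = 352/(2√(22700 × 146)) = 352/3641 = 0.09668.
Logarithmic decrement δ = 2πζ/√(1 − ζ²) = 2π × 0.09668/√(1 − 0.00935) = 0.6103.
x_n/x₀ = e^(−nδ) ≤ 0.02; take ln: n ≥ ln(1/0.02)/δ = 3.912/0.6103 = 6.410.
So 7 complete cycles are required.

7 cycles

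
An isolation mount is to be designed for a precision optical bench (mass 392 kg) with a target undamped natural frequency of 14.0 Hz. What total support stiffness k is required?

ω_n = 2πf_n = 2π × 14.0 = 87.96 rad/s.
k = m·ω_n² = 392 × 87.96² = 392 × 7738 = 3033000 N/m.

3030000 N/m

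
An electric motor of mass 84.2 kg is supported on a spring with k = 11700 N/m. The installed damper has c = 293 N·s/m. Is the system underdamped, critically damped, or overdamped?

underdamped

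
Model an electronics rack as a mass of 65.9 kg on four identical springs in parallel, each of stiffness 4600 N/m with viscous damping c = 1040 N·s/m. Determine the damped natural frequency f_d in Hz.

Parallel springs add: k_eq = 4 × 4600 = 18400 N/m.
ω_n = √(k_eq/m) = √(18400/65.9) = 16.71 rad/s.
Critical damping c_c = 2√(k_eq·m) = 2√(18400 × 65.9) = 2202 N·s/m, so ζ = c/c_c = 1040/2202 = 0.4722.
ω_d = ω_n√(1 − ζ²) = 16.71 × √(1 − 0.223) = 14.73 rad/s.
f_d = ω_d/(2π) = 2.344 Hz.

2.34 Hz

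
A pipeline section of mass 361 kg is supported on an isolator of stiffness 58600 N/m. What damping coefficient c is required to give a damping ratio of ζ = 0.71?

6530 N·s/m

c_c = 2√(k·m) = 2√(58600 × 361) = 9199 N·s/m.
c = ζ·c_c = 0.71 × 9199 = 6531 N·s/m.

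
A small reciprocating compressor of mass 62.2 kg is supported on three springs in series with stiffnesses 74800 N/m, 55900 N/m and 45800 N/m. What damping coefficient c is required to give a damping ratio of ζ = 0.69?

1490 N·s/m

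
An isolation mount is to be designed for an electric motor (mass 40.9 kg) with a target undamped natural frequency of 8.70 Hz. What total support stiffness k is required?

ω_n = 2πf_n = 2π × 8.70 = 54.66 rad/s.
k = m·ω_n² = 40.9 × 54.66² = 40.9 × 2988 = 122200 N/m.

122000 N/m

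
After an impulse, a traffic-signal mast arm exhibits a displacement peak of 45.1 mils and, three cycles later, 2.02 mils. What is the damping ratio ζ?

0.163

Logarithmic decrement δ = (1/n)·ln(x₀/x_n) = (1/3)·ln(45.1/2.02) = (1/3)·ln(22.33) = 1.035.
ζ = δ/√(4π² + δ²) = 1.035/√(39.48 + 1.07) = 1.035/6.368 = 0.1626.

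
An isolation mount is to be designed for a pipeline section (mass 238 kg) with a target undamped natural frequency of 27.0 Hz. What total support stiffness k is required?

ω_n = 2πf_n = 2π × 27.0 = 169.6 rad/s.
k = m·ω_n² = 238 × 169.6² = 238 × 28780 = 6850000 N/m.

6850000 N/m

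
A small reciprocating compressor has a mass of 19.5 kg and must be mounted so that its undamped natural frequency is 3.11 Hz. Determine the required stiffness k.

7450 N/m

ω_n = 2πf_n = 2π × 3.11 = 19.54 rad/s.
k = m·ω_n² = 19.5 × 19.54² = 19.5 × 381.8 = 7446 N/m.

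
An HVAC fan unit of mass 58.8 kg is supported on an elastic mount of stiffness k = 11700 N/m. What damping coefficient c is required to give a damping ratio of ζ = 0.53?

879 N·s/m

c_c = 2√(k·m) = 2√(11700 × 58.8) = 1659 N·s/m.
c = ζ·c_c = 0.53 × 1659 = 879.2 N·s/m.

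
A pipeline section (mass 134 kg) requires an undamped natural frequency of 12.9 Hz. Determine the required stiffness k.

880000 N/m

ω_n = 2πf_n = 2π × 12.9 = 81.05 rad/s.
k = m·ω_n² = 134 × 81.05² = 134 × 6570 = 880300 N/m.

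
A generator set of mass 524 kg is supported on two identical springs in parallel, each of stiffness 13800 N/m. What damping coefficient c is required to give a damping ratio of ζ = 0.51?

Parallel springs add: k_eq = 2 × 13800 = 27600 N/m.
c_c = 2√(k_eq·m) = 2√(27600 × 524) = 7606 N·s/m.
c = ζ·c_c = 0.51 × 7606 = 3879 N·s/m.

3880 N·s/m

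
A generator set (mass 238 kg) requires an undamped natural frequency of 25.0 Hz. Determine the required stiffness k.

5870000 N/m

ω_n = 2πf_n = 2π × 25.0 = 157.1 rad/s.
k = m·ω_n² = 238 × 157.1² = 238 × 24670 = 5872000 N/m.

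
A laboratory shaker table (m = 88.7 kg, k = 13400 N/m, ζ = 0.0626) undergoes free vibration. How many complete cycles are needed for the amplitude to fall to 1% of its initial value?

12 cycles

Logarithmic decrement δ = 2πζ/√(1 − ζ²) = 2π × 0.06260/√(1 − 0.00392) = 0.3941.
x_n/x₀ = e^(−nδ) ≤ 0.01; take ln: n ≥ ln(1/0.01)/δ = 4.605/0.3941 = 11.69.
So 12 complete cycles are required.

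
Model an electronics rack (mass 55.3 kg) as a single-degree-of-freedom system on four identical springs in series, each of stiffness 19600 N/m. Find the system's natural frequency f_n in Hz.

Series springs: 1/k_eq = 4/19600, so k_eq = 19600/4 = 4900 N/m.
ω_n = √(k_eq/m) = √(4900/55.3) = √88.61 = 9.413 rad/s.
f_n = ω_n/(2π) = 9.413/6.283 = 1.498 Hz.

1.50 Hz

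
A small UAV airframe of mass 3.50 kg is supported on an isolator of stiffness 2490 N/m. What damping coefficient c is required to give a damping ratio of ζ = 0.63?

118 N·s/m

c_c = 2√(k·m) = 2√(2490 × 3.50) = 186.7 N·s/m.
c = ζ·c_c = 0.63 × 186.7 = 117.6 N·s/m.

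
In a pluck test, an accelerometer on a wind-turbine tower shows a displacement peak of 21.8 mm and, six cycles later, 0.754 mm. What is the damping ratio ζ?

0.0889

Logarithmic decrement δ = (1/n)·ln(x₀/x_n) = (1/6)·ln(21.8/0.754) = (1/6)·ln(28.91) = 0.5607.
ζ = δ/√(4π² + δ²) = 0.5607/√(39.48 + 0.314) = 0.5607/6.308 = 0.08889.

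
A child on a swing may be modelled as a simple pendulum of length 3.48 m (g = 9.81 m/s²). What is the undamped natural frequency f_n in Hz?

For a simple pendulum ω_n = √(g/L) = √(9.81/3.48) = √2.819 = 1.679 rad/s.
f_n = ω_n/(2π) = 1.679/6.283 = 0.2672 Hz.

0.267 Hz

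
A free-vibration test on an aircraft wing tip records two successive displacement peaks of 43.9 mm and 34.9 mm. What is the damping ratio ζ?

0.0365

Logarithmic decrement δ = (1/n)·ln(x₀/x_n) = (1/1)·ln(43.9/34.9) = (1/1)·ln(1.258) = 0.2294.
ζ = δ/√(4π² + δ²) = 0.2294/√(39.48 + 0.0526) = 0.2294/6.287 = 0.03649.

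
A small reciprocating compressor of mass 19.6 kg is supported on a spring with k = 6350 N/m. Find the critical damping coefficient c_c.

706 N·s/m

c_c = 2√(k·m) = 2√(6350 × 19.6) = 2 × 352.8 = 705.6 N·s/m.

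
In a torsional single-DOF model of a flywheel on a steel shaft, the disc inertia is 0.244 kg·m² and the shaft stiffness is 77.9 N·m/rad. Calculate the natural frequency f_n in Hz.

2.84 Hz

ω_n = √(k_t/J) = √(77.9/0.244) = √319.3 = 17.87 rad/s.
f_n = ω_n/(2π) = 17.87/6.283 = 2.844 Hz.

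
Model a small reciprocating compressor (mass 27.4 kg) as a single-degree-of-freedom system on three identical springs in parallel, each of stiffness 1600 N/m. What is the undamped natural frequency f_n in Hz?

2.11 Hz

Parallel springs add: k_eq = 3 × 1600 = 4800 N/m.
ω_n = √(k_eq/m) = √(4800/27.4) = √175.2 = 13.24 rad/s.
f_n = ω_n/(2π) = 13.24/6.283 = 2.107 Hz.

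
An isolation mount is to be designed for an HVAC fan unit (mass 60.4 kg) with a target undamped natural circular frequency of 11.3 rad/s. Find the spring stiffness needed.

7710 N/m

k = m·ω_n² = 60.4 × 11.30² = 60.4 × 127.7 = 7712 N/m.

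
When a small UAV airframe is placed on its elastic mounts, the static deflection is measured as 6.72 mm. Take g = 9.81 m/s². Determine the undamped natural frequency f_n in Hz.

ω_n = √(g/δ_st) = √(9.81/0.00672) = √1460 = 38.21 rad/s.
f_n = ω_n/(2π) = 38.21/6.283 = 6.081 Hz.

6.08 Hz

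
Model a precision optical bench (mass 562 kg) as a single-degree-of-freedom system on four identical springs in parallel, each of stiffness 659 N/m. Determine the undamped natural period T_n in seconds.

Parallel springs add: k_eq = 4 × 659 = 2636 N/m.
ω_n = √(k_eq/m) = √(2636/562) = √4.690 = 2.166 rad/s.
T_n = 2π/ω_n = 6.283/2.166 = 2.901 s.

2.90 s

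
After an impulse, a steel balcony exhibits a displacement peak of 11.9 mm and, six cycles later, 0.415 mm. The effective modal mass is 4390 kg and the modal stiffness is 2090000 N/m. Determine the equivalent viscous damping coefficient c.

17000 N·s/m

Logarithmic decrement δ = (1/n)·ln(x₀/x_n) = (1/6)·ln(11.9/0.415) = (1/6)·ln(28.67) = 0.5593.
ζ = δ/√(4π² + δ²) = 0.5593/√(39.48 + 0.313) = 0.5593/6.308 = 0.08867.
c = ζ · 2√(km) = 0.08867 × 2√(2090000 × 4390) = 0.08867 × 191600 = 16990 N·s/m.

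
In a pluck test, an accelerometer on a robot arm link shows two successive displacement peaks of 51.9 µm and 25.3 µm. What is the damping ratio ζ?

0.114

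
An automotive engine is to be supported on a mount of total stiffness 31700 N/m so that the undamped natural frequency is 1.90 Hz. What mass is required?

222 kg

ω_n = 2πf_n = 2π × 1.90 = 11.94 rad/s.
m = k/ω_n² = 31700/11.94² = 31700/142.5 = 222.4 kg.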